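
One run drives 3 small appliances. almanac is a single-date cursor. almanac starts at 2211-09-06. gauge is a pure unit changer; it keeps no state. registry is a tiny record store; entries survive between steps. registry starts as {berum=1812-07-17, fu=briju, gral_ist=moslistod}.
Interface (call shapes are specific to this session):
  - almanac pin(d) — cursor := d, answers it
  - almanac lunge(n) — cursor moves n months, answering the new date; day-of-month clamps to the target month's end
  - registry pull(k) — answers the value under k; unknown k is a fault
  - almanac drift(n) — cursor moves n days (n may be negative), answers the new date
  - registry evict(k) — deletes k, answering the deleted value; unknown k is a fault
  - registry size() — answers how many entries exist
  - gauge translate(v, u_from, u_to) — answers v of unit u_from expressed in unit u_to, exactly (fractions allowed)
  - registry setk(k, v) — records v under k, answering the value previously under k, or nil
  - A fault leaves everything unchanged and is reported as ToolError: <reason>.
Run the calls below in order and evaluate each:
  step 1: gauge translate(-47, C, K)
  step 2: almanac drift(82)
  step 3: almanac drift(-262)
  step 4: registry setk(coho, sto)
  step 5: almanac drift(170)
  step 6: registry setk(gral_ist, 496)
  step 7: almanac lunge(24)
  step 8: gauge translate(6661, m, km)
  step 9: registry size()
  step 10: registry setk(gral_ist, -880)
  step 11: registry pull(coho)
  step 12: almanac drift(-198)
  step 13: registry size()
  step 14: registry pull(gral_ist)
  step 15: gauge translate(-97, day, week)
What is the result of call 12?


~$ gauge translate v→-47 u_from→C u_to→K
= 4523/20
~$ almanac drift n→82
= 2211-11-27
~$ almanac drift n→-262
= 2211-03-10
~$ registry setk k→coho v→sto
= nil
~$ almanac drift n→170
= 2211-08-27
~$ registry setk k→gral_ist v→496
= moslistod
~$ almanac lunge n→24
= 2213-08-27
~$ gauge translate v→6661 u_from→m u_to→km
= 6661/1000
~$ registry size
= 4
~$ registry setk k→gral_ist v→-880
= 496
~$ registry pull k→coho
= sto
~$ almanac drift n→-198
= 2213-02-10
~$ registry size
= 4
~$ registry pull k→gral_ist
= -880
~$ gauge translate v→-97 u_from→day u_to→week
= -97/7

Answer: 2213-02-10


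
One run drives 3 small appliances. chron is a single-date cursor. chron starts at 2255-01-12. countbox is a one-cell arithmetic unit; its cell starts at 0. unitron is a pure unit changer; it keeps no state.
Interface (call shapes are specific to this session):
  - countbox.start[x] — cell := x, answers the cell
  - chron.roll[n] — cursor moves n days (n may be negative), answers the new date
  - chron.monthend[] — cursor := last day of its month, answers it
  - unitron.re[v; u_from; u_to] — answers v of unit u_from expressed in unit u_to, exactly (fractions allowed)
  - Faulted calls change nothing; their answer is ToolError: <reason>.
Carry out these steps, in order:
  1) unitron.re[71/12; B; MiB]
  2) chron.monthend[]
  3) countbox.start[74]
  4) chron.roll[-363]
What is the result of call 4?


>> unitron.re(v='71/12', u_from='B', u_to='MiB')
<< 71/12582912
>> chron.monthend()
<< 2255-01-31
>> countbox.start(x='74')
<< 74
>> chron.roll(n='-363')
<< 2254-02-02

Answer: 2254-02-02


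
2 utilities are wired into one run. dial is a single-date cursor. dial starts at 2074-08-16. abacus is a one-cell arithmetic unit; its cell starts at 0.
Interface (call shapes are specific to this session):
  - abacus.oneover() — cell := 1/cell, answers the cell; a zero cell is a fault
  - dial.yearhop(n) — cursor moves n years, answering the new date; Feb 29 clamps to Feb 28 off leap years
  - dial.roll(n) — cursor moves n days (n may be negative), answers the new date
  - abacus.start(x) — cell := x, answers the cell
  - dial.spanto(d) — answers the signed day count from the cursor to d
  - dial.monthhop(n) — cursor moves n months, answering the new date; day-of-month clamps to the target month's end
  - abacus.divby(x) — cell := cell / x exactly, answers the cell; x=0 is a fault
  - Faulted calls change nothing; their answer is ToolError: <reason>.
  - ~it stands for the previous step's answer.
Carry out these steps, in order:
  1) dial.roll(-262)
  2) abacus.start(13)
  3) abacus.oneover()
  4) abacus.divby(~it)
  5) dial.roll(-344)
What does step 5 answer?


Do: dial.roll[n=-262]
See: 2073-11-27
Do: abacus.start[x=13]
See: 13
Do: abacus.oneover[]
See: 1/13
Do: abacus.divby[x=~it]
See: 1
Do: dial.roll[n=-344]
See: 2072-12-18

Answer: 2072-12-18


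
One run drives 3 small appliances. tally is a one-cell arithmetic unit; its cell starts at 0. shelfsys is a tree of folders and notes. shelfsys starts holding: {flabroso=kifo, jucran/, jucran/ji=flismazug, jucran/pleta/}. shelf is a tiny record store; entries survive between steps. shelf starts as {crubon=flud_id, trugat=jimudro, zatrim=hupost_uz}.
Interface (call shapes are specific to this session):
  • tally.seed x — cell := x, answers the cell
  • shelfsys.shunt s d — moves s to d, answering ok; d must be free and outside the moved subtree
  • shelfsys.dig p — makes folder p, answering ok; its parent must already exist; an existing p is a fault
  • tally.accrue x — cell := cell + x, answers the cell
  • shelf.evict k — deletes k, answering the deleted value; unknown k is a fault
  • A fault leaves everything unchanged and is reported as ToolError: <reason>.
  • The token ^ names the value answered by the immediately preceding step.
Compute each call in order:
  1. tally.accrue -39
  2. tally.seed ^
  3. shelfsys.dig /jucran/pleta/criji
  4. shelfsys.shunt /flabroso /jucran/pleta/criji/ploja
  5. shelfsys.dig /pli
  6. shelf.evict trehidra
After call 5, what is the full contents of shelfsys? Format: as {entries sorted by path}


Invoking tally.accrue(x=-39), → -39.
Next I call tally.seed(x=^), and get -39.
Invoking shelfsys.dig(p=/jucran/pleta/criji), which returns ok.
I run shelfsys.shunt(s=/flabroso, d=/jucran/pleta/criji/ploja), and observe ok.
I invoke shelfsys.dig(p=/pli), and get ok.
Then shelf.evict(k=trehidra), — result: ToolError: no such key trehidra.

Answer: {jucran/, jucran/ji=flismazug, jucran/pleta/, jucran/pleta/criji/, jucran/pleta/criji/ploja=kifo, pli/}


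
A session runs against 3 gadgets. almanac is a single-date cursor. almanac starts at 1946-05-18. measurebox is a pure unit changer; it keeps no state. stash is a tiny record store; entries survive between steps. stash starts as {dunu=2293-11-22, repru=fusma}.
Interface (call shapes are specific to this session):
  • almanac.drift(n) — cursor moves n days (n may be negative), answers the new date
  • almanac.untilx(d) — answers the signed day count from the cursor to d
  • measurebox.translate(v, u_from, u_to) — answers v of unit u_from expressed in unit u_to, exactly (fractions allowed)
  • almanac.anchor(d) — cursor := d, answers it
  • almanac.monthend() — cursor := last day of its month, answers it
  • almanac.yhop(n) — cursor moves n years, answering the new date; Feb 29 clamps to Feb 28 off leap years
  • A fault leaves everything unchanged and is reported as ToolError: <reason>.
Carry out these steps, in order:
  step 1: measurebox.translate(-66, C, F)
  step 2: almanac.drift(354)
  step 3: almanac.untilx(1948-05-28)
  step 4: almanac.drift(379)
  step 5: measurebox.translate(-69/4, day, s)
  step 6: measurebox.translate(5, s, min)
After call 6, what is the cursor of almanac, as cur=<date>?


Answer: cur=1948-05-20

Derivation:
Do: measurebox.translate[-66; C; F]
See: -434/5
Do: almanac.drift[354]
See: 1947-05-07
Do: almanac.untilx[1948-05-28]
See: 387
Do: almanac.drift[379]
See: 1948-05-20
Do: measurebox.translate[-69/4; day; s]
See: -1490400
Do: measurebox.translate[5; s; min]
See: 1/12


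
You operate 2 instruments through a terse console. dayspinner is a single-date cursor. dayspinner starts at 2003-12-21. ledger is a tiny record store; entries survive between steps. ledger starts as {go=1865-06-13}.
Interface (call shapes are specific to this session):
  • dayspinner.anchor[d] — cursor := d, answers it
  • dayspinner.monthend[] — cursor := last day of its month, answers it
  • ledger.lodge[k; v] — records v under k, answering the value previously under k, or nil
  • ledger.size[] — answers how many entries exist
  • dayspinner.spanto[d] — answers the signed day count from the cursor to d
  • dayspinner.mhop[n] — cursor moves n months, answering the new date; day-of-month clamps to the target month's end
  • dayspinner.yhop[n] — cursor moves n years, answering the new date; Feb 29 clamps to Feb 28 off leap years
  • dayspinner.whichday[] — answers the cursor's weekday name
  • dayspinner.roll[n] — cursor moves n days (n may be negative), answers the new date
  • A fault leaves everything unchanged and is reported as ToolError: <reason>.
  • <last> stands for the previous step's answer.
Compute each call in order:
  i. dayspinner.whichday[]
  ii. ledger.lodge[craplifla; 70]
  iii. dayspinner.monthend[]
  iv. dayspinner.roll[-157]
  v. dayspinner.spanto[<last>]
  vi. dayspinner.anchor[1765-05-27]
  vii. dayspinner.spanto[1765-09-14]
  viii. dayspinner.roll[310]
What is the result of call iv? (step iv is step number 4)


Next I call dayspinner.whichday, — result: Sunday.
I invoke ledger.lodge with craplifla, 70, which returns nil.
Using dayspinner.monthend, — result: 2003-12-31.
I invoke dayspinner.roll with -157, → 2003-07-27.
Using dayspinner.spanto with <last>, giving 0.
I call dayspinner.anchor with 1765-05-27: 1765-05-27.
I invoke dayspinner.spanto with 1765-09-14, giving 110.
I run dayspinner.roll with 310, and observe 1766-04-02.

Answer: 2003-07-27


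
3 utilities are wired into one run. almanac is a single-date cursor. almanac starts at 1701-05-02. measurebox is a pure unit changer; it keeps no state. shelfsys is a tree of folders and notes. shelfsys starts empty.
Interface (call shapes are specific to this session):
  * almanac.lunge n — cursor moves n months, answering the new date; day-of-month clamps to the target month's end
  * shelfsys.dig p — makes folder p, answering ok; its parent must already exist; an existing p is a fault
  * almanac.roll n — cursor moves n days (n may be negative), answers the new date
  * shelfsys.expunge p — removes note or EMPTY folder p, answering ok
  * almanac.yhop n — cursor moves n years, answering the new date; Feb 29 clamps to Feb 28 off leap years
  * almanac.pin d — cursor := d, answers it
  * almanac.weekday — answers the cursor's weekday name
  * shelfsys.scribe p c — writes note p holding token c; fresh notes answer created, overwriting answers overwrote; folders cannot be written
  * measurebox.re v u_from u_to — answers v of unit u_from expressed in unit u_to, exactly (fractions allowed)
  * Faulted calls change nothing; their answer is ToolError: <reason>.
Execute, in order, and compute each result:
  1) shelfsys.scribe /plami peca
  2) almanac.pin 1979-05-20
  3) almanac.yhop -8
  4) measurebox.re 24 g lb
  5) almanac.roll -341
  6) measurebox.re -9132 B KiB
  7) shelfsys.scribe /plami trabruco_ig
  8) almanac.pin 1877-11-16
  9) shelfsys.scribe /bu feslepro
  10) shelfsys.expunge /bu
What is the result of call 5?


Answer: 1970-06-13

Derivation:
// shelfsys.scribe(p: /plami, c: peca) => created
// almanac.pin(d: 1979-05-20) => 1979-05-20
// almanac.yhop(n: -8) => 1971-05-20
// measurebox.re(v: 24, u_from: g, u_to: lb) => 2400000/45359237
// almanac.roll(n: -341) => 1970-06-13
// measurebox.re(v: -9132, u_from: B, u_to: KiB) => -2283/256
// shelfsys.scribe(p: /plami, c: trabruco_ig) => overwrote
// almanac.pin(d: 1877-11-16) => 1877-11-16
// shelfsys.scribe(p: /bu, c: feslepro) => created
// shelfsys.expunge(p: /bu) => ok


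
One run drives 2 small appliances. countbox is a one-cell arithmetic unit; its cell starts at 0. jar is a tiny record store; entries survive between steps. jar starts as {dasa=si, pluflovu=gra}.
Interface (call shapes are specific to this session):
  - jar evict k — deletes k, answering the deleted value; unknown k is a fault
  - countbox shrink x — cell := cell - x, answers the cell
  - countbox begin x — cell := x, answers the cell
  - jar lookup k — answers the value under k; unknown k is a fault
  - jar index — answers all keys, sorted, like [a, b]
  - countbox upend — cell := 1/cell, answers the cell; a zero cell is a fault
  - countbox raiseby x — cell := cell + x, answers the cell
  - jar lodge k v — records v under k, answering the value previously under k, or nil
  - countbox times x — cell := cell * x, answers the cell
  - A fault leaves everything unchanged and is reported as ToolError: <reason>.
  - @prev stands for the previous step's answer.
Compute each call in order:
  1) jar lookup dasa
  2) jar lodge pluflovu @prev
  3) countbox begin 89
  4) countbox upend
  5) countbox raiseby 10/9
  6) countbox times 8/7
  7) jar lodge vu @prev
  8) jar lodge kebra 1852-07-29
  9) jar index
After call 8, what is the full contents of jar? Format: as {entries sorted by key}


I try jar lookup(k: dasa): si.
I run jar lodge(k: pluflovu, v: @prev), and get gra.
I try countbox begin(x: 89), and observe 89.
I call countbox upend(), → 1/89.
I run countbox raiseby(x: 10/9): 899/801.
I run countbox times(x: 8/7), and see 7192/5607.
Now I run jar lodge(k: vu, v: @prev), — result: nil.
I call jar lodge(k: kebra, v: 1852-07-29), → nil.
Calling jar index(), and get [dasa, kebra, pluflovu, vu].

Answer: {dasa=si, kebra=1852-07-29, pluflovu=si, vu=7192/5607}


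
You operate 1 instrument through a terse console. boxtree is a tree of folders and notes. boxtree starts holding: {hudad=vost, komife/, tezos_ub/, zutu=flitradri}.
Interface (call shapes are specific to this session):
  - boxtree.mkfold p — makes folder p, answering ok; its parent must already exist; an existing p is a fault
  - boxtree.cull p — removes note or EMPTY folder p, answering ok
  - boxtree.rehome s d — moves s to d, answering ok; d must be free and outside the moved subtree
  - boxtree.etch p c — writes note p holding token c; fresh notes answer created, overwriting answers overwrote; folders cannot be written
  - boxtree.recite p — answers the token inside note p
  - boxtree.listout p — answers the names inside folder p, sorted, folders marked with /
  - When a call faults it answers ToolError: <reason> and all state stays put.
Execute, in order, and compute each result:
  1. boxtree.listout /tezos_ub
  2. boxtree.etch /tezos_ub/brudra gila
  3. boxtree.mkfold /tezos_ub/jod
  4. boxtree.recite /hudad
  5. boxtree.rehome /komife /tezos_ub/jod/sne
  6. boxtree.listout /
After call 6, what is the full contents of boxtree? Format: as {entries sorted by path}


Then listout using p='/tezos_ub', and get [].
Using etch using p='/tezos_ub/brudra', c='gila', and get created.
I run mkfold using p='/tezos_ub/jod', yielding ok.
I invoke recite using p='/hudad', → vost.
Using rehome using s='/komife', d='/tezos_ub/jod/sne', and get ok.
Calling listout using p='/', — result: [hudad, tezos_ub/, zutu].

Answer: {hudad=vost, tezos_ub/, tezos_ub/brudra=gila, tezos_ub/jod/, tezos_ub/jod/sne/, zutu=flitradri}


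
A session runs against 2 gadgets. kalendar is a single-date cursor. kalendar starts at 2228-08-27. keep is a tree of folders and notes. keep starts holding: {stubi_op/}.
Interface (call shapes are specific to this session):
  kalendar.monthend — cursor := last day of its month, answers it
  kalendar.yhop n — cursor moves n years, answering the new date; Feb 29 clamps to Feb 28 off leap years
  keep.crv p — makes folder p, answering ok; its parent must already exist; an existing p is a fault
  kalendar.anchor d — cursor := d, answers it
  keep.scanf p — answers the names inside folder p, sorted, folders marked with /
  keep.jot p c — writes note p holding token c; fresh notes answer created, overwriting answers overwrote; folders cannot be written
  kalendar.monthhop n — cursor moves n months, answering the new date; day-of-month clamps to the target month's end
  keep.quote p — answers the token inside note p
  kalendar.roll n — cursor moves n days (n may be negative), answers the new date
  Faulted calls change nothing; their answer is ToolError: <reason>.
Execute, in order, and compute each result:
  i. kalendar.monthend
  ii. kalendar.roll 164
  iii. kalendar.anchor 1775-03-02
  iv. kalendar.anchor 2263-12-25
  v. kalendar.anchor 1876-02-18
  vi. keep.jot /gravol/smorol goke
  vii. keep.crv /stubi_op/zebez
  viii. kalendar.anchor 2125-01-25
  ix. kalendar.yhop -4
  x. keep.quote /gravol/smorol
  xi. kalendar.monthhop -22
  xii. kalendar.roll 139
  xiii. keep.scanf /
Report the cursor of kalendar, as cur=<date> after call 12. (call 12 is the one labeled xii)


Answer: cur=2119-08-11

Derivation:
[in] monthend
  2228-08-31
[in] roll 164
  2229-02-11
[in] anchor 1775-03-02
  1775-03-02
[in] anchor 2263-12-25
  2263-12-25
[in] anchor 1876-02-18
  1876-02-18
[in] jot /gravol/smorol goke
  ToolError: no parent
[in] crv /stubi_op/zebez
  ok
[in] anchor 2125-01-25
  2125-01-25
[in] yhop -4
  2121-01-25
[in] quote /gravol/smorol
  ToolError: not found
[in] monthhop -22
  2119-03-25
[in] roll 139
  2119-08-11
[in] scanf /
  [stubi_op/]


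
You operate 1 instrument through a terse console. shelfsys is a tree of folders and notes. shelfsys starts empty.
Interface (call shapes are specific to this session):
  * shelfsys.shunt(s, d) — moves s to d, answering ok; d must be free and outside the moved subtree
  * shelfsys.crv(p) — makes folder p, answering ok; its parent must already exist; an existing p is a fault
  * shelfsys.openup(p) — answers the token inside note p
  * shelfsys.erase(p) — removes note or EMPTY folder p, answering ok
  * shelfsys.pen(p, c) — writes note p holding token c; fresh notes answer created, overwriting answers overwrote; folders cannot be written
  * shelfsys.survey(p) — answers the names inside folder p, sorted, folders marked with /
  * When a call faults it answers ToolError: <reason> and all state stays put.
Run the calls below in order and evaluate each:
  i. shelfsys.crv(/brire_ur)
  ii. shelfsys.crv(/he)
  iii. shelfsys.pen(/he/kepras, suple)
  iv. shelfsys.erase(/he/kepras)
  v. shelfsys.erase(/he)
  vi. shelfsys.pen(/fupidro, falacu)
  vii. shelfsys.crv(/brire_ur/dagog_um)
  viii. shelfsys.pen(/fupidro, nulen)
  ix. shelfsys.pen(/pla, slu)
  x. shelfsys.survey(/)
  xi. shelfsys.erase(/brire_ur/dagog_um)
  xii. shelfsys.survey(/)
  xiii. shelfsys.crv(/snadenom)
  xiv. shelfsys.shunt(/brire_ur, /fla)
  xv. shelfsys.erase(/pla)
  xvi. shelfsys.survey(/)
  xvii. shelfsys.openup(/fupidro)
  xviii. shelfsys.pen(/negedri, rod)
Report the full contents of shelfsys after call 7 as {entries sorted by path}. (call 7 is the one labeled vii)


# 1. shelfsys.crv(p='/brire_ur') : ok
# 2. shelfsys.crv(p='/he') : ok
# 3. shelfsys.pen(p='/he/kepras', c='suple') : created
# 4. shelfsys.erase(p='/he/kepras') : ok
# 5. shelfsys.erase(p='/he') : ok
# 6. shelfsys.pen(p='/fupidro', c='falacu') : created
# 7. shelfsys.crv(p='/brire_ur/dagog_um') : ok
# 8. shelfsys.pen(p='/fupidro', c='nulen') : overwrote
# 9. shelfsys.pen(p='/pla', c='slu') : created
# 10. shelfsys.survey(p='/') : [brire_ur/, fupidro, pla]
# 11. shelfsys.erase(p='/brire_ur/dagog_um') : ok
# 12. shelfsys.survey(p='/') : [brire_ur/, fupidro, pla]
# 13. shelfsys.crv(p='/snadenom') : ok
# 14. shelfsys.shunt(s='/brire_ur', d='/fla') : ok
# 15. shelfsys.erase(p='/pla') : ok
# 16. shelfsys.survey(p='/') : [fla/, fupidro, snadenom/]
# 17. shelfsys.openup(p='/fupidro') : nulen
# 18. shelfsys.pen(p='/negedri', c='rod') : created

Answer: {brire_ur/, brire_ur/dagog_um/, fupidro=falacu}


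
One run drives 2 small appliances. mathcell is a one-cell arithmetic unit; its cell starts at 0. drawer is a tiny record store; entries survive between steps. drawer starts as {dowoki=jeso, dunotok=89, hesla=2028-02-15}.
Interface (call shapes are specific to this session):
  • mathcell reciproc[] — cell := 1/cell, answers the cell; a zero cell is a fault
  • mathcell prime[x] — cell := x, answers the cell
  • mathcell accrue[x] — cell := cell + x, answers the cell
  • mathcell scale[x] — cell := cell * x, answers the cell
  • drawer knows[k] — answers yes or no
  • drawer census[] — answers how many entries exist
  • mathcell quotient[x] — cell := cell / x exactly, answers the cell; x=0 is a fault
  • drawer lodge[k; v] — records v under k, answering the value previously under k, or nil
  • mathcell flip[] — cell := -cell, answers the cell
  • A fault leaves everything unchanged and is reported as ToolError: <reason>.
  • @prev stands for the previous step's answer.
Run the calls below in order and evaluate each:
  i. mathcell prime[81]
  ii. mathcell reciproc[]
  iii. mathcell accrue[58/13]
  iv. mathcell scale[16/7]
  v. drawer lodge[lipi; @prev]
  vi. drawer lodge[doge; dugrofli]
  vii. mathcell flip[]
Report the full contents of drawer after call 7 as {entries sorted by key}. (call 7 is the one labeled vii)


$ mathcell prime 81
= 81
$ mathcell reciproc
= 1/81
$ mathcell accrue 58/13
= 4711/1053
$ mathcell scale 16/7
= 10768/1053
$ drawer lodge lipi @prev
= nil
$ drawer lodge doge dugrofli
= nil
$ mathcell flip
= -10768/1053

Answer: {doge=dugrofli, dowoki=jeso, dunotok=89, hesla=2028-02-15, lipi=10768/1053}


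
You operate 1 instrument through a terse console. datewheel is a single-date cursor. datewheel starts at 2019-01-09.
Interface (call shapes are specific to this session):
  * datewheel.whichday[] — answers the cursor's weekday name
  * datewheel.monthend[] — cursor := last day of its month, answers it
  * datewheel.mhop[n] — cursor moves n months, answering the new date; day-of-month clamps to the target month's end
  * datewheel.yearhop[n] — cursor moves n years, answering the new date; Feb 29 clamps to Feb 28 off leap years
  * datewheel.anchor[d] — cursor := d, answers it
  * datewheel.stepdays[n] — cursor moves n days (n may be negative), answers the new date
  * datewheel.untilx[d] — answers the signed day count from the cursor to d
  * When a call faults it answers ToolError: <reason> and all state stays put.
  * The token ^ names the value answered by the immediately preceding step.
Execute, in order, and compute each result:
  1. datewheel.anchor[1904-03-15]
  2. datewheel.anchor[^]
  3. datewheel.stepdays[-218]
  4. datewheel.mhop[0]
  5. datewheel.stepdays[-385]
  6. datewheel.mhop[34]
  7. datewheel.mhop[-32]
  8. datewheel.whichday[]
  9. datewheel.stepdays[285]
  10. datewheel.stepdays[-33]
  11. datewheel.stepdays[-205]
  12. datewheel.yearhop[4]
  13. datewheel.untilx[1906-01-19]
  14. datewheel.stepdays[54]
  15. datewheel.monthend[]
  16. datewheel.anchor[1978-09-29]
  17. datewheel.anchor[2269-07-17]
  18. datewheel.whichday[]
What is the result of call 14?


Invoking datewheel.anchor on d=1904-03-15, yielding 1904-03-15.
I invoke datewheel.anchor on d=^, and see 1904-03-15.
Then datewheel.stepdays on n=-218, → 1903-08-10.
Calling datewheel.mhop on n=0: 1903-08-10.
I use datewheel.stepdays on n=-385, giving 1902-07-21.
I call datewheel.mhop on n=34, → 1905-05-21.
I call datewheel.mhop on n=-32, → 1902-09-21.
I invoke datewheel.whichday(), → Sunday.
Then datewheel.stepdays on n=285, giving 1903-07-03.
I try datewheel.stepdays on n=-33, — result: 1903-05-31.
Then datewheel.stepdays on n=-205, — result: 1902-11-07.
I invoke datewheel.yearhop on n=4, and see 1906-11-07.
I call datewheel.untilx on d=1906-01-19, → -292.
I use datewheel.stepdays on n=54, — result: 1906-12-31.
I invoke datewheel.monthend: 1906-12-31.
Using datewheel.anchor on d=1978-09-29, and see 1978-09-29.
I call datewheel.anchor on d=2269-07-17, and observe 2269-07-17.
Now I run datewheel.whichday, → Saturday.

Answer: 1906-12-31


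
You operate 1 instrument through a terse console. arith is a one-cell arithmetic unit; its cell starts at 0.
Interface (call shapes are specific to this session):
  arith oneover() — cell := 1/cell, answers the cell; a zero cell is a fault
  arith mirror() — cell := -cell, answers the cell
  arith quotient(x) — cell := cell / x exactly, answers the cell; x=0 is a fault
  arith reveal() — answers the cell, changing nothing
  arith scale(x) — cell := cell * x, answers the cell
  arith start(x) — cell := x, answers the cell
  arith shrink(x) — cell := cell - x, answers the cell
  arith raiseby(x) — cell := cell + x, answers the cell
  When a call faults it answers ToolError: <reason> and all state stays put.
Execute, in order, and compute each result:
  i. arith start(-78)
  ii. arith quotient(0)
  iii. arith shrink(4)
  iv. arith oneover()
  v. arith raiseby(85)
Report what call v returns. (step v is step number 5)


Answer: 6969/82

Derivation:
% arith start(x=-78) : -78
% arith quotient(x=0) : ToolError: division by zero
% arith shrink(x=4) : -82
% arith oneover() : -1/82
% arith raiseby(x=85) : 6969/82


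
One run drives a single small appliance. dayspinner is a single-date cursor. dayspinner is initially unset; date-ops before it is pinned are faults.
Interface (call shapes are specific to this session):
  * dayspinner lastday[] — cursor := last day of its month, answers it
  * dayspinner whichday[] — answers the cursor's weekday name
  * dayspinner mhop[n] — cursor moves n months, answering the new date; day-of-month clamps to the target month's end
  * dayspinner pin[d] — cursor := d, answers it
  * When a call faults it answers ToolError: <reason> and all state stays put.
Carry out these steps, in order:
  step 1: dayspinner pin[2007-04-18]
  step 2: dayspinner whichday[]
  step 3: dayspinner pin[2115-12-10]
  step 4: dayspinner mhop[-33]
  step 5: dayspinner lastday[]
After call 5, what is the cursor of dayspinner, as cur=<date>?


Answer: cur=2113-03-31

Derivation:
~$ dayspinner pin d='2007-04-18'
:: 2007-04-18
~$ dayspinner whichday
:: Wednesday
~$ dayspinner pin d='2115-12-10'
:: 2115-12-10
~$ dayspinner mhop n='-33'
:: 2113-03-10
~$ dayspinner lastday
:: 2113-03-31


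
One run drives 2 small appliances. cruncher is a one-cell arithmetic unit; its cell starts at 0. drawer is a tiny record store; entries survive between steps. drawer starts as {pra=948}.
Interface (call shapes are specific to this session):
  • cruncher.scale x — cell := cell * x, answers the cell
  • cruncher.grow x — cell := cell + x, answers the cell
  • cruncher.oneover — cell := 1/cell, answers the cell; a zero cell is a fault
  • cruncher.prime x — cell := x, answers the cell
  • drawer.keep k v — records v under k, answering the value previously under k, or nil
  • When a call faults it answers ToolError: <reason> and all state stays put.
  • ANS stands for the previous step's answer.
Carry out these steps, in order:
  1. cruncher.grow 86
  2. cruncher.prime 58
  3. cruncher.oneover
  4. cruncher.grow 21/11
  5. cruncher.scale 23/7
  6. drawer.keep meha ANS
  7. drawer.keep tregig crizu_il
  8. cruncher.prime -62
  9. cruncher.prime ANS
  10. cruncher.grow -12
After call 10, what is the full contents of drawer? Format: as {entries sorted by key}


Answer: {meha=28267/4466, pra=948, tregig=crizu_il}

Derivation:
// 1. cruncher.grow(86) : 86
// 2. cruncher.prime(58) : 58
// 3. cruncher.oneover() : 1/58
// 4. cruncher.grow(21/11) : 1229/638
// 5. cruncher.scale(23/7) : 28267/4466
// 6. drawer.keep(meha, ANS) : nil
// 7. drawer.keep(tregig, crizu_il) : nil
// 8. cruncher.prime(-62) : -62
// 9. cruncher.prime(ANS) : -62
// 10. cruncher.grow(-12) : -74


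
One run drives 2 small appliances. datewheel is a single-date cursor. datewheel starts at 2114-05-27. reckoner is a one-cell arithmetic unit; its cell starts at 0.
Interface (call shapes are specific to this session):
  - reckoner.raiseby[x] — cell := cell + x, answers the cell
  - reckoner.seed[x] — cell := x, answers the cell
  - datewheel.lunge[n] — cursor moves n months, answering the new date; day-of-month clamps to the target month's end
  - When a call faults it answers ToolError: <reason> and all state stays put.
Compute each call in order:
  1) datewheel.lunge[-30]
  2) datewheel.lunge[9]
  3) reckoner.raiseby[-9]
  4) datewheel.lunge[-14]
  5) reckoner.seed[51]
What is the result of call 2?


Answer: 2112-08-27

Derivation:
I use lunge with n→-30, → 2111-11-27.
I try lunge with n→9, → 2112-08-27.
Invoking raiseby with x→-9, and get -9.
I use lunge with n→-14, and observe 2111-06-27.
I invoke seed with x→51, → 51.


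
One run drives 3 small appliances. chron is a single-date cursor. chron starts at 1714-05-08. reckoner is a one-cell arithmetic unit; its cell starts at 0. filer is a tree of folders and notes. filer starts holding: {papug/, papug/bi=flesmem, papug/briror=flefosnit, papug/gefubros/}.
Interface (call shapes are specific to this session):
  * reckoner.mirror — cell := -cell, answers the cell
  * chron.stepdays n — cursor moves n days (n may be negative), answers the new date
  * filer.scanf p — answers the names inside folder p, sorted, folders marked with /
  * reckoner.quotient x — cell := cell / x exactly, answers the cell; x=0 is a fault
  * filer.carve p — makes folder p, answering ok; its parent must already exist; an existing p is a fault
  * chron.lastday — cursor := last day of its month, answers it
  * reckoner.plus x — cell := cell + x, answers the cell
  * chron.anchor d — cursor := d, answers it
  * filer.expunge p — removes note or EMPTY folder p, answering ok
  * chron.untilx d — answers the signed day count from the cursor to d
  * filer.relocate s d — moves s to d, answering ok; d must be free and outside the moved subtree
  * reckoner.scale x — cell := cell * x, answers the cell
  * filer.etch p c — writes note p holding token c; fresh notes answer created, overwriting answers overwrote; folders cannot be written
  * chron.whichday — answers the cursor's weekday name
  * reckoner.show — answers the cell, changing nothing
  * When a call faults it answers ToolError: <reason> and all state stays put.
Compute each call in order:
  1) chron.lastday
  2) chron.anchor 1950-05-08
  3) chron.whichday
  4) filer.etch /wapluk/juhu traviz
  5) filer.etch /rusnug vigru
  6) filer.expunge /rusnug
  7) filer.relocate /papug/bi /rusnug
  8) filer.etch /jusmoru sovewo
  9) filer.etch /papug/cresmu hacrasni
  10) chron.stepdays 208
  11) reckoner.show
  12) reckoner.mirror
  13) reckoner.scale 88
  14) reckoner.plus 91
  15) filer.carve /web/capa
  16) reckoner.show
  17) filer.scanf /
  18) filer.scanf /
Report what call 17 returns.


> lastday
:: 1714-05-31
> anchor d=1950-05-08
:: 1950-05-08
> whichday
:: Monday
> etch p=/wapluk/juhu c=traviz
:: ToolError: no parent
> etch p=/rusnug c=vigru
:: created
> expunge p=/rusnug
:: ok
> relocate s=/papug/bi d=/rusnug
:: ok
> etch p=/jusmoru c=sovewo
:: created
> etch p=/papug/cresmu c=hacrasni
:: created
> stepdays n=208
:: 1950-12-02
> show
:: 0
> mirror
:: 0
> scale x=88
:: 0
> plus x=91
:: 91
> carve p=/web/capa
:: ToolError: no parent
> show
:: 91
> scanf p=/
:: [jusmoru, papug/, rusnug]
> scanf p=/
:: [jusmoru, papug/, rusnug]

Answer: [jusmoru, papug/, rusnug]


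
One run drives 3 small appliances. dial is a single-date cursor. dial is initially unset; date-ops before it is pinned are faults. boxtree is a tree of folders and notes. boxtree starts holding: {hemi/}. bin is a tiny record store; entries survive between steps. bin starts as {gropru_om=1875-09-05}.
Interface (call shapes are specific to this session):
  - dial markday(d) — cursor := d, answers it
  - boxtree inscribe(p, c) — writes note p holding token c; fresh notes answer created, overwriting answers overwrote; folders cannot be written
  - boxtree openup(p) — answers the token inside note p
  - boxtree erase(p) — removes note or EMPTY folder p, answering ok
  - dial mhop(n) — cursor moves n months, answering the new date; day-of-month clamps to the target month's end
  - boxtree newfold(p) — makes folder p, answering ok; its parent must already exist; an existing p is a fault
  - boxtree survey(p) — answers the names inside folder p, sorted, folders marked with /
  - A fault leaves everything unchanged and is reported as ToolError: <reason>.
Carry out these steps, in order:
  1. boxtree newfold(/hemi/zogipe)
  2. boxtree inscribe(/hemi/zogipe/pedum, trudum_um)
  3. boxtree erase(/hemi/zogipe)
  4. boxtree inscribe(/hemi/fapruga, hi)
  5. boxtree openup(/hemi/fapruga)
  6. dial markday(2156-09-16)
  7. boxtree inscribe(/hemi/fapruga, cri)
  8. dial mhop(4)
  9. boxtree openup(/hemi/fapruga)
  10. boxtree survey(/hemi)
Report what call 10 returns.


Answer: [fapruga, zogipe/]

Derivation:
> boxtree newfold p: /hemi/zogipe
[out] ok
> boxtree inscribe p: /hemi/zogipe/pedum c: trudum_um
[out] created
> boxtree erase p: /hemi/zogipe
[out] ToolError: not empty
> boxtree inscribe p: /hemi/fapruga c: hi
[out] created
> boxtree openup p: /hemi/fapruga
[out] hi
> dial markday d: 2156-09-16
[out] 2156-09-16
> boxtree inscribe p: /hemi/fapruga c: cri
[out] overwrote
> dial mhop n: 4
[out] 2157-01-16
> boxtree openup p: /hemi/fapruga
[out] cri
> boxtree survey p: /hemi
[out] [fapruga, zogipe/]


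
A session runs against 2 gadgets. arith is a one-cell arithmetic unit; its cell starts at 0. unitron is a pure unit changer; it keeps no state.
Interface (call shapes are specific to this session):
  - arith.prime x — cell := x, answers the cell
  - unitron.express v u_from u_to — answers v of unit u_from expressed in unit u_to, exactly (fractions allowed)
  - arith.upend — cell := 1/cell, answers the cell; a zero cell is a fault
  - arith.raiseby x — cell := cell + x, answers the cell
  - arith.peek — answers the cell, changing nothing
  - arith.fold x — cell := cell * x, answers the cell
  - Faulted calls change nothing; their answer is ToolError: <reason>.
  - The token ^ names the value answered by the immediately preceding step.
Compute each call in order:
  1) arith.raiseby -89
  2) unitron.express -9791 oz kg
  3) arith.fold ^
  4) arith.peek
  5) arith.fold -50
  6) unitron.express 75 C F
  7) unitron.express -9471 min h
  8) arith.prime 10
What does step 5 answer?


-- arith.raiseby(x='-89') => -89
-- unitron.express(v='-9791', u_from='oz', u_to='kg') => -444112289467/1600000000
-- arith.fold(x='^') => 39525993762563/1600000000
-- arith.peek() => 39525993762563/1600000000
-- arith.fold(x='-50') => -39525993762563/32000000
-- unitron.express(v='75', u_from='C', u_to='F') => 167
-- unitron.express(v='-9471', u_from='min', u_to='h') => -3157/20
-- arith.prime(x='10') => 10

Answer: -39525993762563/32000000


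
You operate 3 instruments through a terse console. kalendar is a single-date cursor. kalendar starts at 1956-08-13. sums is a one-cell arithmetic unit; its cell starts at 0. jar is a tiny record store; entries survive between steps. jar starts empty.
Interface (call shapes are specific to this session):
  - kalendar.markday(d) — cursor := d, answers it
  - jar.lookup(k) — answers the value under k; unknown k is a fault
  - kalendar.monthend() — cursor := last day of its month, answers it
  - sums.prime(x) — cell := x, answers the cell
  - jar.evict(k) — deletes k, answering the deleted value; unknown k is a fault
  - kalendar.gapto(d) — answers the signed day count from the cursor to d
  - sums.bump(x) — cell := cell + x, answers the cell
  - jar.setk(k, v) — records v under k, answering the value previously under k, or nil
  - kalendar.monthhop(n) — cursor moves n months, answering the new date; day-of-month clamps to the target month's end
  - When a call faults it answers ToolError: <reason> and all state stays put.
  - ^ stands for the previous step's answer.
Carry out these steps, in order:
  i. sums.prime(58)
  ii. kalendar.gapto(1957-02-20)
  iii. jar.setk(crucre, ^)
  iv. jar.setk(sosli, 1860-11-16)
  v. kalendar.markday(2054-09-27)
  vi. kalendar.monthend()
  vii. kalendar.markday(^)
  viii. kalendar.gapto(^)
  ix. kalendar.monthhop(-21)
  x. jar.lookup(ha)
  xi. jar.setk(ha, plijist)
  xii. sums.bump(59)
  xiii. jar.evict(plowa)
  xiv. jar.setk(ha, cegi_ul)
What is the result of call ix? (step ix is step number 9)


Answer: 2052-12-30

Derivation:
// sums.prime(x=58) == 58
// kalendar.gapto(d=1957-02-20) == 191
// jar.setk(k=crucre, v=^) == nil
// jar.setk(k=sosli, v=1860-11-16) == nil
// kalendar.markday(d=2054-09-27) == 2054-09-27
// kalendar.monthend() == 2054-09-30
// kalendar.markday(d=^) == 2054-09-30
// kalendar.gapto(d=^) == 0
// kalendar.monthhop(n=-21) == 2052-12-30
// jar.lookup(k=ha) == ToolError: no such key ha
// jar.setk(k=ha, v=plijist) == nil
// sums.bump(x=59) == 117
// jar.evict(k=plowa) == ToolError: no such key plowa
// jar.setk(k=ha, v=cegi_ul) == plijist


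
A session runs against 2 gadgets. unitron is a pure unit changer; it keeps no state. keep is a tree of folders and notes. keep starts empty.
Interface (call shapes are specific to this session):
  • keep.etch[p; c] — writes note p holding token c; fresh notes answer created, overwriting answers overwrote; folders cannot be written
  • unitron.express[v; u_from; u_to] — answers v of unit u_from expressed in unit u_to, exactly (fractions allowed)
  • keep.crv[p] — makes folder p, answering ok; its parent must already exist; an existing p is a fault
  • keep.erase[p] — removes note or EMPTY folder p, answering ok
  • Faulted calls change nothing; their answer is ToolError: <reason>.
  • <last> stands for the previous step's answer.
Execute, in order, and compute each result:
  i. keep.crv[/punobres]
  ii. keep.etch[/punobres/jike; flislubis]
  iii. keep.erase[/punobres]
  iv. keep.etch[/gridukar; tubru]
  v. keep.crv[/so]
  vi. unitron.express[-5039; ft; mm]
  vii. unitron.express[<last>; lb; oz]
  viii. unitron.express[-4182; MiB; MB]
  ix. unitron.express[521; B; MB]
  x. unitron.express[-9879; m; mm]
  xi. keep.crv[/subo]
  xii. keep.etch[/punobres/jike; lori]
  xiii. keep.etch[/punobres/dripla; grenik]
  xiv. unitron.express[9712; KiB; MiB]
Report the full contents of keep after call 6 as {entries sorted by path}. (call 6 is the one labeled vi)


>>> crv p='/punobres'
= ok
>>> etch p='/punobres/jike' c='flislubis'
= created
>>> erase p='/punobres'
= ToolError: not empty
>>> etch p='/gridukar' c='tubru'
= created
>>> crv p='/so'
= ok
>>> express v='-5039' u_from='ft' u_to='mm'
= -7679436/5
>>> express v='<last>' u_from='lb' u_to='oz'
= -122870976/5
>>> express v='-4182' u_from='MiB' u_to='MB'
= -68517888/15625
>>> express v='521' u_from='B' u_to='MB'
= 521/1000000
>>> express v='-9879' u_from='m' u_to='mm'
= -9879000
>>> crv p='/subo'
= ok
>>> etch p='/punobres/jike' c='lori'
= overwrote
>>> etch p='/punobres/dripla' c='grenik'
= created
>>> express v='9712' u_from='KiB' u_to='MiB'
= 607/64

Answer: {gridukar=tubru, punobres/, punobres/jike=flislubis, so/}


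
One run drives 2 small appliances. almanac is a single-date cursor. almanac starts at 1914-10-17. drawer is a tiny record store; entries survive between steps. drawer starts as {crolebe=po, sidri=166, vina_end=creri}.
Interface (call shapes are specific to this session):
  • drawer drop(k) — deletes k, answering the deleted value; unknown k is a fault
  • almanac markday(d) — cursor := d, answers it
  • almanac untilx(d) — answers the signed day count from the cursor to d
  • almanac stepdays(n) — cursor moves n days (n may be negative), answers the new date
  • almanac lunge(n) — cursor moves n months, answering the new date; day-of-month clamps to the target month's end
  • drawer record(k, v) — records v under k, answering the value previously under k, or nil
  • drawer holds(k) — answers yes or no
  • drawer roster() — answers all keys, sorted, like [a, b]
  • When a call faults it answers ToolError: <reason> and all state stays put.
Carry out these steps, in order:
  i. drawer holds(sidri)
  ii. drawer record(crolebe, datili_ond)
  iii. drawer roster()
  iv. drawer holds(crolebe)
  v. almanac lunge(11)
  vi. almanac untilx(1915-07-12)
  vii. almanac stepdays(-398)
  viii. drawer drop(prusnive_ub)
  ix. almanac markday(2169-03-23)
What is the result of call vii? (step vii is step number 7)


Now I run drawer holds using k='sidri', giving yes.
Calling drawer record using k='crolebe', v='datili_ond', and get po.
I call drawer roster(), → [crolebe, sidri, vina_end].
Calling drawer holds using k='crolebe', — result: yes.
I use almanac lunge using n='11', giving 1915-09-17.
I run almanac untilx using d='1915-07-12': -67.
I call almanac stepdays using n='-398', giving 1914-08-15.
I use drawer drop using k='prusnive_ub': ToolError: no such key prusnive_ub.
Using almanac markday using d='2169-03-23', giving 2169-03-23.

Answer: 1914-08-15
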